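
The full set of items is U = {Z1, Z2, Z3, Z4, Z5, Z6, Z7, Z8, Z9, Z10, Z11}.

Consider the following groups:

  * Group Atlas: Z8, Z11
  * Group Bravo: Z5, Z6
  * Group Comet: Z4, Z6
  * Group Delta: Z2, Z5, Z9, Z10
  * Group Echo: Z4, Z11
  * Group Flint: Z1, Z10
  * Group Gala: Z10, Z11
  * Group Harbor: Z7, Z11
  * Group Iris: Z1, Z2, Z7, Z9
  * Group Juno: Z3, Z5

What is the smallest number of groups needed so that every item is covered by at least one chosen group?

5

Atlas and Comet and Flint and Iris and Juno together: Atlas ∪ Comet ∪ Flint ∪ Iris ∪ Juno = {Z1, Z2, Z3, Z4, Z5, Z6, Z7, Z8, Z9, Z10, Z11} — every item is covered.
No 4 of the 10 groups cover everything (all 210 combinations miss at least one item), so 5 is optimal.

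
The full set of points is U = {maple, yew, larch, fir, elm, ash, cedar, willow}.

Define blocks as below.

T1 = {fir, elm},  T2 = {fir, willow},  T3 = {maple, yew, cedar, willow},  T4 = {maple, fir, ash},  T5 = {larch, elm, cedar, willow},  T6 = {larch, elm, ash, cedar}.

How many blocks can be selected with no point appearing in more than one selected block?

2

T4, T5 are pairwise disjoint (T4={maple,fir,ash}; T5={larch,elm,cedar,willow}).
Every remaining block overlaps one of these, and no 3 of the listed blocks are pairwise disjoint, so 2 is the maximum.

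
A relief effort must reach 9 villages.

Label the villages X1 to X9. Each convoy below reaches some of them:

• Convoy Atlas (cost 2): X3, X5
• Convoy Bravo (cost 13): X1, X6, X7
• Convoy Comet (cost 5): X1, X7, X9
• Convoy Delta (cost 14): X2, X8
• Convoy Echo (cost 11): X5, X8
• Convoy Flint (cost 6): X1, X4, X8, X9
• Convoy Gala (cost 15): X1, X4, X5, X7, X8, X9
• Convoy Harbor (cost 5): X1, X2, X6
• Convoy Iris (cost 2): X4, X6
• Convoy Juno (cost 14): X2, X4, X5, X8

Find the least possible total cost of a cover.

Atlas, Comet, Flint, Harbor together cover every village (Atlas ∪ Comet ∪ Flint ∪ Harbor = {X1, X2, X3, X4, X5, X6, X7, X8, X9}); total cost 2 + 5 + 6 + 5 = 18.
The greedy pick Atlas, Iris, Comet, Harbor, Flint costs 20; no covering selection beats 18.

18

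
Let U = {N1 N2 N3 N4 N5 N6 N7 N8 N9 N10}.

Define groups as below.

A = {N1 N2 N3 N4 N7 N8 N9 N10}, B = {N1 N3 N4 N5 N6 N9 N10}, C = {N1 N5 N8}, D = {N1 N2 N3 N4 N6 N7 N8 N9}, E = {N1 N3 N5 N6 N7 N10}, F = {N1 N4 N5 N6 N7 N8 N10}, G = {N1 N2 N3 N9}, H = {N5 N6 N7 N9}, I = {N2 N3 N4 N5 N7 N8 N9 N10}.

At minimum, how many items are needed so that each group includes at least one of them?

2

T = {N1, N7} meets every group (each contains at least one member of T), and |T| = 2.
No single item lies in every group, so at least 2 are needed and 2 is optimal.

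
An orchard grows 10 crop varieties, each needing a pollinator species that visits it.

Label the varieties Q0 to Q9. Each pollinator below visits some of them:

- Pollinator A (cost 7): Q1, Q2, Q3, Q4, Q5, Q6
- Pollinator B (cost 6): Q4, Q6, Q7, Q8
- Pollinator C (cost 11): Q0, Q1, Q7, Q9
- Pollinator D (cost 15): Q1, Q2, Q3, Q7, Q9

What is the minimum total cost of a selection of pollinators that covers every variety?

A, B, C together cover every variety (A ∪ B ∪ C = {Q0, Q1, Q2, Q3, Q4, Q5, Q6, Q7, Q8, Q9}); total cost 7 + 6 + 11 = 24.
No covering selection has total cost below 24.

24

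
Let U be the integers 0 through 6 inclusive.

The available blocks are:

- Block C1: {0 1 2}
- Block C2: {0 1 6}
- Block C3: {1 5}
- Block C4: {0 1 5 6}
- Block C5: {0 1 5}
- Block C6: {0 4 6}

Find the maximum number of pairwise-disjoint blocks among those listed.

C3, C6 are pairwise disjoint (C3={1,5}; C6={0,4,6}).
Every remaining block overlaps one of these, and no 3 of the listed blocks are pairwise disjoint, so 2 is the maximum.

2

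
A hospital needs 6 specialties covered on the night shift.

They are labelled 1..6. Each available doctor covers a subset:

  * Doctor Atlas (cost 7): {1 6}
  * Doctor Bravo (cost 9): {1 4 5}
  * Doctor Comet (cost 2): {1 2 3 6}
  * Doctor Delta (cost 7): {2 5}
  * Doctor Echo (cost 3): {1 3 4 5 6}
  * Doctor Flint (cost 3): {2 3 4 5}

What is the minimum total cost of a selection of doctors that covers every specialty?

Comet, Flint together cover every specialty (Comet ∪ Flint = {1, 2, 3, 4, 5, 6}); total cost 2 + 3 = 5.
No covering selection has total cost below 5.

5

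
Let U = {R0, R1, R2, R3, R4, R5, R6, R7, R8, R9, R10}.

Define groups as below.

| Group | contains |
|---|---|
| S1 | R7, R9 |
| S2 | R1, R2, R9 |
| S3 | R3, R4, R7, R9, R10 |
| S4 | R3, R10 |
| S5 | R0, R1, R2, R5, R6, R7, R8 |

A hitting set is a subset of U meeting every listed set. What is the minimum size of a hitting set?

Take H = {R3, R6, R9}. Each listed group contains at least one of these, so H is a hitting set of size 3.
No choice of 2 points meets every group, so 3 is the minimum.

3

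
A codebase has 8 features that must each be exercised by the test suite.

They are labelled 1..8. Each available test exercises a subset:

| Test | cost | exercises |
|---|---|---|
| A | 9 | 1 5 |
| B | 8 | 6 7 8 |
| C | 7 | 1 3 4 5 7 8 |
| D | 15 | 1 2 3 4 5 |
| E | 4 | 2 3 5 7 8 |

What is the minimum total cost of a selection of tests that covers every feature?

19

B, C, E together cover every feature (B ∪ C ∪ E = {1, 2, 3, 4, 5, 6, 7, 8}); total cost 8 + 7 + 4 = 19.
No covering selection has total cost below 19.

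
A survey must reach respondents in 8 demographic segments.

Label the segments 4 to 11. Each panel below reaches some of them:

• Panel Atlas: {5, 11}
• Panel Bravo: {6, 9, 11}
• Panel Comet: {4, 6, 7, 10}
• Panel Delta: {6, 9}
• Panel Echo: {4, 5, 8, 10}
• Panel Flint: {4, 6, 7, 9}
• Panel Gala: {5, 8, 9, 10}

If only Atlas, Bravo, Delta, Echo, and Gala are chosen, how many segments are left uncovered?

1

Union of Atlas, Bravo, Delta, Echo, Gala = {4, 5, 6, 8, 9, 10, 11}.
Not covered: 7 — 1 segment.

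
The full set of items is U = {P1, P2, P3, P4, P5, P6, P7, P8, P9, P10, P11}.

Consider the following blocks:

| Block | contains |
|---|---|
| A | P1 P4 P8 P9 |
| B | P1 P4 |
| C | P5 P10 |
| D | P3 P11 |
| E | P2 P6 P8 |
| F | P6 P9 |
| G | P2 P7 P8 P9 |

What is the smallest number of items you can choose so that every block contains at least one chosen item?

The 5 items {P1, P2, P3, P5, P6} hit every block.
No choice of 4 items meets every block, so 5 is the minimum.

5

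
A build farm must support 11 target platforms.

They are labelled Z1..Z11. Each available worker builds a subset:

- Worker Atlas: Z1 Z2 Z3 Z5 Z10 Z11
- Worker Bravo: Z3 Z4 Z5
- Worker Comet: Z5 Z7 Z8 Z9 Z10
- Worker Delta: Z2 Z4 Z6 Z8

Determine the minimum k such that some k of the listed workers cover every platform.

3

Take {Atlas, Comet, Delta}. Their union is {Z1, Z2, Z3, Z4, Z5, Z6, Z7, Z8, Z9, Z10, Z11}, which is all 11 platforms.
Only Atlas contains Z1, so Atlas is forced; the remaining 5 platforms need at least 2 more workers (each remaining worker adds at most 3) — so at least 3 workers are needed, and 3 is optimal.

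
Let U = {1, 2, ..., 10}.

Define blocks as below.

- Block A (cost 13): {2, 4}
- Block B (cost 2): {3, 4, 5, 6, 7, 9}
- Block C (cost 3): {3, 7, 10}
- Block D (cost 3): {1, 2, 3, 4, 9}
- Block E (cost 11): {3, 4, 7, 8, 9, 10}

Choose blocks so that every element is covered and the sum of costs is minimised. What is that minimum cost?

B, D, E together cover every element (B ∪ D ∪ E = {1, 2, 3, 4, 5, 6, 7, 8, 9, 10}); total cost 2 + 3 + 11 = 16.
The greedy pick B, D, C, E costs 19; no covering selection beats 16.

16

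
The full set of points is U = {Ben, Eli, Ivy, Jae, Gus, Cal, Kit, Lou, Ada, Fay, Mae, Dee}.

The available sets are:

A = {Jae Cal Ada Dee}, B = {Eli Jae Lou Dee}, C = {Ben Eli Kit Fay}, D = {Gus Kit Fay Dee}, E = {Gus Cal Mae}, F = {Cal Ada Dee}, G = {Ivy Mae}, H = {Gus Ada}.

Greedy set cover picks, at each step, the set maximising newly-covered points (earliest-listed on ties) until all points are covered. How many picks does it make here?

Greedy: pick A (covers 4 new) → pick C (covers 4 new) → pick E (covers 2 new) → pick B (covers 1 new) → pick G (covers 1 new). Total picks: 5.

5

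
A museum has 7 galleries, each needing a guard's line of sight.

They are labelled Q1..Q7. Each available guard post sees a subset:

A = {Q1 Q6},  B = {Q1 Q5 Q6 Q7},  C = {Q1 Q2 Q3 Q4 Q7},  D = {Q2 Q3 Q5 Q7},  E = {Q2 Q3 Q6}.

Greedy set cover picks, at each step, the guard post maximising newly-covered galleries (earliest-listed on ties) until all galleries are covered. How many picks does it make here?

Greedy: pick C (covers 5 new) → pick B (covers 2 new). Total picks: 2.

2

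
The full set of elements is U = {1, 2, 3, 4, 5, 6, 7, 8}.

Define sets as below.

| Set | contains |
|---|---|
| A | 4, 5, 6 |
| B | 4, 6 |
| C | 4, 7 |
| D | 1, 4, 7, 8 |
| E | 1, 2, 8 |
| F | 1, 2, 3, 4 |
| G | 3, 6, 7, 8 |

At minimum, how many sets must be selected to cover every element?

3

A, E, and G cover everything between them: the union {1, 2, 3, 4, 5, 6, 7, 8} is all of U.
Only A contains 5, so A is forced; the remaining 5 elements need at least 2 more sets (each remaining set adds at most 3) — so at least 3 sets are needed, and 3 is optimal.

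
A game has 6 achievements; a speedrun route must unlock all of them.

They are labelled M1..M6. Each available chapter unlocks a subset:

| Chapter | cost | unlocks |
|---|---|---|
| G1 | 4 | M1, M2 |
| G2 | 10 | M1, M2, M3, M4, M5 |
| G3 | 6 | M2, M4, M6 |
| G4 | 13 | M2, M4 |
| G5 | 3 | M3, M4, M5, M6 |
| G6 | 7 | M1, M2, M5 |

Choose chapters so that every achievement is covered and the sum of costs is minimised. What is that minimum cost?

G1, G5 together cover every achievement (G1 ∪ G5 = {M1, M2, M3, M4, M5, M6}); total cost 4 + 3 = 7.
No covering selection has total cost below 7.

7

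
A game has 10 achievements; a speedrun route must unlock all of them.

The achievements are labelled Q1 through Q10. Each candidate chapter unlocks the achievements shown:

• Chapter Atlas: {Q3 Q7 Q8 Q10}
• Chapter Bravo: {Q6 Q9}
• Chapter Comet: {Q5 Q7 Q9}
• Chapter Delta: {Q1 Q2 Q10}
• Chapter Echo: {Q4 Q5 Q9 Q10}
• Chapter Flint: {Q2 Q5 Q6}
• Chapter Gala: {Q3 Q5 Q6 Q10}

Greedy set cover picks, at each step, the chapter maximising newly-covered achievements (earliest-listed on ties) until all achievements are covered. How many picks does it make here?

4

Greedy: pick Atlas (covers 4 new) → pick Echo (covers 3 new) → pick Delta (covers 2 new) → pick Bravo (covers 1 new). Total picks: 4.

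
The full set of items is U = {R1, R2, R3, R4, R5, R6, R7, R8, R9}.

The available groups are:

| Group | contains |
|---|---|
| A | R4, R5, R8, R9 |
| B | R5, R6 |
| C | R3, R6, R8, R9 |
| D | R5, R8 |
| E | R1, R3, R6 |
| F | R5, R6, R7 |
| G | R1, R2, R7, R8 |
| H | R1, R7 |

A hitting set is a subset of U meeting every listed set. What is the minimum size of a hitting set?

3

The 3 items {R1, R5, R9} hit every group.
No choice of 2 items meets every group, so 3 is the minimum.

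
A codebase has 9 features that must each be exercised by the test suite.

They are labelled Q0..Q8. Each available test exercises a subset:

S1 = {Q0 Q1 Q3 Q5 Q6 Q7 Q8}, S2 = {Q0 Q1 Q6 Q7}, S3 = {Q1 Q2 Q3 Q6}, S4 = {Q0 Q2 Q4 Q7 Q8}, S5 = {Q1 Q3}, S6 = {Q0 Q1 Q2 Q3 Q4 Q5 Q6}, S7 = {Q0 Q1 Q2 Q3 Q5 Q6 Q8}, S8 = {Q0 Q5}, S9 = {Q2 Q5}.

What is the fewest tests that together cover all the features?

Take {S4, S7}. Their union is {Q0, Q1, Q2, Q3, Q4, Q5, Q6, Q7, Q8}, which is all 9 features.
No single test has all 9 features (the largest, S1, has 7), so 2 is optimal.

2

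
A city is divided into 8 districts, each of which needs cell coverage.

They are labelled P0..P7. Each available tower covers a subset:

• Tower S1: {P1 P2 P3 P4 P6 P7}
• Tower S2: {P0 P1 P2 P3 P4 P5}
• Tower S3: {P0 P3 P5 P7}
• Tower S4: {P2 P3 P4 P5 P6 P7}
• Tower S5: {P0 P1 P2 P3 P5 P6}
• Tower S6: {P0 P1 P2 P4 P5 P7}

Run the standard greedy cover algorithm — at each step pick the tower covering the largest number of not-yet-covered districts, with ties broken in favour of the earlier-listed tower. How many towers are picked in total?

2

Greedy: pick S1 (covers 6 new) → pick S2 (covers 2 new). Total picks: 2.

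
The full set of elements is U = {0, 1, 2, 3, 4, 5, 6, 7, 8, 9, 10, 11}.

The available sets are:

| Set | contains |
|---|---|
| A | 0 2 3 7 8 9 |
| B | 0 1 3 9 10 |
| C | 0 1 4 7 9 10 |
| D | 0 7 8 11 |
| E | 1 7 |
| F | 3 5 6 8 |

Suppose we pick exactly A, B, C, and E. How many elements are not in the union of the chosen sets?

Union of A, B, C, E = {0, 1, 2, 3, 4, 7, 8, 9, 10}.
Not covered: 5, 6, 11 — 3 elements.

3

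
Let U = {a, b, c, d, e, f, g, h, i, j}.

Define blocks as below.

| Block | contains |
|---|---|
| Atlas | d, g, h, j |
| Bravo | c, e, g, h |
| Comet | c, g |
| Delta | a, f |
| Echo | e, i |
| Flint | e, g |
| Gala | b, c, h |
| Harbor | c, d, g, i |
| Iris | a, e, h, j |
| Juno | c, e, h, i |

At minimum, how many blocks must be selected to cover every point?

Take {Atlas, Delta, Echo, Gala}. Their union is {a, b, c, d, e, f, g, h, i, j}, which is all 10 points.
Only Gala contains b, so Gala is forced; the remaining 7 points need at least 3 more blocks (each remaining block adds at most 3) — so at least 4 blocks are needed, and 4 is optimal.

4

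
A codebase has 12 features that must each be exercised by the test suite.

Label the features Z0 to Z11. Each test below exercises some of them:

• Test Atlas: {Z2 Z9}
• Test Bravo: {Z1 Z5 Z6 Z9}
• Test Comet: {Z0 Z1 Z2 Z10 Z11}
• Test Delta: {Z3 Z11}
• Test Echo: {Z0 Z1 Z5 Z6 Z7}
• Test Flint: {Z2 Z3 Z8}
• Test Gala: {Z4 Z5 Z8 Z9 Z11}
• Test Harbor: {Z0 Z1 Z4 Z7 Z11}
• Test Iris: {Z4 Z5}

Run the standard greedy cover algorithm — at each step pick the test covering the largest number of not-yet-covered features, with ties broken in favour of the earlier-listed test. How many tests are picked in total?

4

Greedy: pick Comet (covers 5 new) → pick Gala (covers 4 new) → pick Echo (covers 2 new) → pick Delta (covers 1 new). Total picks: 4.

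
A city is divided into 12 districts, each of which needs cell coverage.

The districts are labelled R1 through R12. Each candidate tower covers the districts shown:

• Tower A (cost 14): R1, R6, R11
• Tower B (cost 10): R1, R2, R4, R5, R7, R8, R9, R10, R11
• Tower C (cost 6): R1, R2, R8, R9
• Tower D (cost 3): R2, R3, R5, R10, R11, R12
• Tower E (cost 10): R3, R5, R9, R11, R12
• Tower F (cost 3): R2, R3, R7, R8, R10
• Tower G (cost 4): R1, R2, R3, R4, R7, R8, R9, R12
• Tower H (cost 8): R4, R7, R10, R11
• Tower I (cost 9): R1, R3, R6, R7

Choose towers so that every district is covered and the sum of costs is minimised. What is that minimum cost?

D, G, I together cover every district (D ∪ G ∪ I = {R1, R2, R3, R4, R5, R6, R7, R8, R9, R10, R11, R12}); total cost 3 + 4 + 9 = 16.
No covering selection has total cost below 16.

16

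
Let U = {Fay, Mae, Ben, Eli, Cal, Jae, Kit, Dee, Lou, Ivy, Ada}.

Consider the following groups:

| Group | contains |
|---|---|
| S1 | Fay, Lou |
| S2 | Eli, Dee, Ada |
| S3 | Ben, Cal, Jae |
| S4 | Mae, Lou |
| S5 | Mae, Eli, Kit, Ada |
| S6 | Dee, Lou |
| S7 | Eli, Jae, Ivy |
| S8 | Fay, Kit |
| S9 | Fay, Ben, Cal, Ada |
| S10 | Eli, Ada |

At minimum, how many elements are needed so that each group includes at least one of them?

Take H = {Ben, Eli, Kit, Lou}. Each listed group contains at least one of these, so H is a hitting set of size 4.
The groups S3, S4, S8, S10 are pairwise disjoint, so any hitting set needs a separate element for each — at least 4. Hence 4 is optimal.

4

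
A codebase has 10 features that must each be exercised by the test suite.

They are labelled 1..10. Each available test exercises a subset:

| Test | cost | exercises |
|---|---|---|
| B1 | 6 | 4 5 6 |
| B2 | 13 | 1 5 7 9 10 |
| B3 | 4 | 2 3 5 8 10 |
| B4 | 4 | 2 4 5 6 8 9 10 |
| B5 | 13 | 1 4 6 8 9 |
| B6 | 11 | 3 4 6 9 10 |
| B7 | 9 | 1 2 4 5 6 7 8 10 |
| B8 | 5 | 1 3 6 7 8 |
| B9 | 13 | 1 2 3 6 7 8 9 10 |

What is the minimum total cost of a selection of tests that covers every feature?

B4, B8 together cover every feature (B4 ∪ B8 = {1, 2, 3, 4, 5, 6, 7, 8, 9, 10}); total cost 4 + 5 = 9.
No covering selection has total cost below 9.

9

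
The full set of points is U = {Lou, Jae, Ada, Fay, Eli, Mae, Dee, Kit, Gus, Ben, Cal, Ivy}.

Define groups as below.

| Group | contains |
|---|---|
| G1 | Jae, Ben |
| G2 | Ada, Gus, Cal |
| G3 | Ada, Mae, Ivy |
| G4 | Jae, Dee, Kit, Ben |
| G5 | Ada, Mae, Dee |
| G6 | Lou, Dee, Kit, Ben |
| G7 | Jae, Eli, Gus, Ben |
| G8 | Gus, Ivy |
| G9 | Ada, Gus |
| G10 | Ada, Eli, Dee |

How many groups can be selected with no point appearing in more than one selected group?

3

G1, G8, G10 are pairwise disjoint (G1={Jae,Ben}; G8={Gus,Ivy}; G10={Ada,Eli,Dee}).
Every remaining group overlaps one of these, and no 4 of the listed groups are pairwise disjoint, so 3 is the maximum.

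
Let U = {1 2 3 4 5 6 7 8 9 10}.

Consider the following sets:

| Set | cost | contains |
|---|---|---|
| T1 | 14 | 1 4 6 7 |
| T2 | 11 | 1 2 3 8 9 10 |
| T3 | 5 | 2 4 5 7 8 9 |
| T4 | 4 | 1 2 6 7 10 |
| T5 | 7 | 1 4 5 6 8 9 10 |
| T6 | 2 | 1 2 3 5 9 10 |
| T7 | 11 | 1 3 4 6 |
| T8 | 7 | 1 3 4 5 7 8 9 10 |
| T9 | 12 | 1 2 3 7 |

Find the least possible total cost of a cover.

T4, T8 together cover every element (T4 ∪ T8 = {1, 2, 3, 4, 5, 6, 7, 8, 9, 10}); total cost 4 + 7 = 11.
No covering selection has total cost below 11.

11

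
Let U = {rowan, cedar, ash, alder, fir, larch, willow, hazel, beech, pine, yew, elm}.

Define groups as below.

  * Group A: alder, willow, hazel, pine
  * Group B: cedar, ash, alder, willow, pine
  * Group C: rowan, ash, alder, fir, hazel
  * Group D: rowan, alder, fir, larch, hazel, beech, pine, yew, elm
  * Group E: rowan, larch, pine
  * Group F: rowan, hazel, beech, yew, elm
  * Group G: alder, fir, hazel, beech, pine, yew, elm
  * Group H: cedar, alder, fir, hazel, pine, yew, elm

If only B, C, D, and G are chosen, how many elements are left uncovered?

0

Union of B, C, D, G = {rowan, cedar, ash, alder, fir, larch, willow, hazel, beech, pine, yew, elm} — that's every element, so 0 are uncovered.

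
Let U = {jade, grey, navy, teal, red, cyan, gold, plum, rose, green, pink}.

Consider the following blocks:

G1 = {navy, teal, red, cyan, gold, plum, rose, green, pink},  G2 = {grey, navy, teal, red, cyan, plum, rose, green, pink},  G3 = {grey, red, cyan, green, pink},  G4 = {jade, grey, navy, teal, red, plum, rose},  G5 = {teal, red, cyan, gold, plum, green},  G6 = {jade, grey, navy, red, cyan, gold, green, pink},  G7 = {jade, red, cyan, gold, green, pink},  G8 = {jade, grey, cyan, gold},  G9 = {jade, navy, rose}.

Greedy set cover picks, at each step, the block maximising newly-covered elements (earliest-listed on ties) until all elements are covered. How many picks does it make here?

Greedy: pick G1 (covers 9 new) → pick G4 (covers 2 new). Total picks: 2.

2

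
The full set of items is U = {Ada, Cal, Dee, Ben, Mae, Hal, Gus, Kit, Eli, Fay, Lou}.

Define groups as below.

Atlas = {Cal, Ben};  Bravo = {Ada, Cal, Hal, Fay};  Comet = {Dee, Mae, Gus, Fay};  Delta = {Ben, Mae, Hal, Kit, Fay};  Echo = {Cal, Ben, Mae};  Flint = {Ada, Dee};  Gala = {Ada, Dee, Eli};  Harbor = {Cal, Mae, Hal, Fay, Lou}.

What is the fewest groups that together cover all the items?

Take {Comet, Delta, Gala, Harbor}. Their union is {Ada, Cal, Dee, Ben, Mae, Hal, Gus, Kit, Eli, Fay, Lou}, which is all 11 items.
Only Comet contains Gus, so Comet is forced; the remaining 7 items need at least 3 more groups (each remaining group adds at most 3) — so at least 4 groups are needed, and 4 is optimal.

4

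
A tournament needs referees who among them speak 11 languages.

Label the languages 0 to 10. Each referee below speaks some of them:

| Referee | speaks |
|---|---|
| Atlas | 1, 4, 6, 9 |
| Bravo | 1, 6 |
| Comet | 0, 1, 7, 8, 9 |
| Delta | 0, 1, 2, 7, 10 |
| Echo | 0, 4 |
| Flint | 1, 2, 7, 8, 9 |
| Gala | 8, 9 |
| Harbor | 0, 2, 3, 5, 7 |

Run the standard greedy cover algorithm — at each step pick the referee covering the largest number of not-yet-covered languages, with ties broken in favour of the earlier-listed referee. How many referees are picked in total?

Greedy: pick Comet (covers 5 new) → pick Harbor (covers 3 new) → pick Atlas (covers 2 new) → pick Delta (covers 1 new). Total picks: 4.

4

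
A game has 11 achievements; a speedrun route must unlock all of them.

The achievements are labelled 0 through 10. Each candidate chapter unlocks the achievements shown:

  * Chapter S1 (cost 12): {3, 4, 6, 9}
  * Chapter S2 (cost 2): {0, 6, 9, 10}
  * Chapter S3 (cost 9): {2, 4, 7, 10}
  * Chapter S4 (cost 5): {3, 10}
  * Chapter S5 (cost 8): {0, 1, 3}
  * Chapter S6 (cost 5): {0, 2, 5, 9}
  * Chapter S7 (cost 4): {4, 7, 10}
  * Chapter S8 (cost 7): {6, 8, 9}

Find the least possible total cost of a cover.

24

S5, S6, S7, S8 together cover every achievement (S5 ∪ S6 ∪ S7 ∪ S8 = {0, 1, 2, 3, 4, 5, 6, 7, 8, 9, 10}); total cost 8 + 5 + 4 + 7 = 24.
The greedy pick S2, S7, S6, S5, S8 costs 26; no covering selection beats 24.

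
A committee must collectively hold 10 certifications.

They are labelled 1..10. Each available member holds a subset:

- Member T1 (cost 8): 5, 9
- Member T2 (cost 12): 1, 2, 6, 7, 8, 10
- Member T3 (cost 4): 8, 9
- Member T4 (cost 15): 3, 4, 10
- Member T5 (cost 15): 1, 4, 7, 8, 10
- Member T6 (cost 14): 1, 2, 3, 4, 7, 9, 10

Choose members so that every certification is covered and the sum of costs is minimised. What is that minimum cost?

34

T1, T2, T6 together cover every certification (T1 ∪ T2 ∪ T6 = {1, 2, 3, 4, 5, 6, 7, 8, 9, 10}); total cost 8 + 12 + 14 = 34.
No covering selection has total cost below 34.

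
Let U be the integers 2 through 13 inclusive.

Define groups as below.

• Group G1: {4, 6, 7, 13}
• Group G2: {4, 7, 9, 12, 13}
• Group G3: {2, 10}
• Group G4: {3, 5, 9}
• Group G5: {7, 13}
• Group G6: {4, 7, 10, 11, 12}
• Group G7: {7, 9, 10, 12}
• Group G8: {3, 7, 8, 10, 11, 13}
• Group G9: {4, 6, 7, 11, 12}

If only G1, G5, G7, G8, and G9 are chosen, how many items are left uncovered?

Union of G1, G5, G7, G8, G9 = {3, 4, 6, 7, 8, 9, 10, 11, 12, 13}.
Not covered: 2, 5 — 2 items.

2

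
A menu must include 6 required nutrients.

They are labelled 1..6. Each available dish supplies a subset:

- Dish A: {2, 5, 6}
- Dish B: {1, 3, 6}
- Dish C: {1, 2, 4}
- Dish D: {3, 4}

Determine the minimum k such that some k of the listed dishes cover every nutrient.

3

Take {A, C, D}. Their union is {1, 2, 3, 4, 5, 6}, which is all 6 nutrients.
Only A contains 5, so A is forced; the remaining 3 nutrients need at least 2 more dishes (each remaining dish adds at most 2) — so at least 3 dishes are needed, and 3 is optimal.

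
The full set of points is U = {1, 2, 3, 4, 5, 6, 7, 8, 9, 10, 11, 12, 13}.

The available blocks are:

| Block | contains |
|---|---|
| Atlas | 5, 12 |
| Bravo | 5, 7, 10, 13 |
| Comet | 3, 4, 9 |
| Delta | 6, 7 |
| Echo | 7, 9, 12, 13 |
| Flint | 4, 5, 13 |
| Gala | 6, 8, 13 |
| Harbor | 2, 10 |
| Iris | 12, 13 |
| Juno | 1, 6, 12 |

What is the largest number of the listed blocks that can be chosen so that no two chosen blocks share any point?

4

Atlas, Comet, Gala, Harbor are pairwise disjoint (Atlas={5,12}; Comet={3,4,9}; Gala={6,8,13}; Harbor={2,10}).
Every remaining block overlaps one of these, and no 5 of the listed blocks are pairwise disjoint, so 4 is the maximum.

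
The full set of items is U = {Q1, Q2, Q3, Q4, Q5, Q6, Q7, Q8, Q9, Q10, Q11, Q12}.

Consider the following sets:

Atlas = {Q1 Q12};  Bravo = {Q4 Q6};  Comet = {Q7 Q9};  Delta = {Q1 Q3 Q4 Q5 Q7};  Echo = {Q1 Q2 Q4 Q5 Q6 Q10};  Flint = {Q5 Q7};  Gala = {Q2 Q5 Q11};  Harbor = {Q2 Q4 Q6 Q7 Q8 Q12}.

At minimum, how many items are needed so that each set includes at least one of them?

4

H = {Q1, Q4, Q5, Q7} meets every set (each contains at least one member of H), and |H| = 4.
The sets Atlas, Bravo, Comet, Gala are pairwise disjoint, so any hitting set needs a separate item for each — at least 4. Hence 4 is optimal.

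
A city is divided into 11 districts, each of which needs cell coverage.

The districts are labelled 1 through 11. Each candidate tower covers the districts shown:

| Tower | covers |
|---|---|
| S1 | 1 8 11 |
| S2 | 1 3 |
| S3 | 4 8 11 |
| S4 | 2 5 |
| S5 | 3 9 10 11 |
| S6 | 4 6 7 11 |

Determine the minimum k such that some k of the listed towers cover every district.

4

S1 and S4 and S5 and S6 together: S1 ∪ S4 ∪ S5 ∪ S6 = {1, 2, 3, 4, 5, 6, 7, 8, 9, 10, 11} — every district is covered.
Only S4 contains 2, so S4 is forced; the remaining 9 districts need at least 3 more towers (each remaining tower adds at most 4) — so at least 4 towers are needed, and 4 is optimal.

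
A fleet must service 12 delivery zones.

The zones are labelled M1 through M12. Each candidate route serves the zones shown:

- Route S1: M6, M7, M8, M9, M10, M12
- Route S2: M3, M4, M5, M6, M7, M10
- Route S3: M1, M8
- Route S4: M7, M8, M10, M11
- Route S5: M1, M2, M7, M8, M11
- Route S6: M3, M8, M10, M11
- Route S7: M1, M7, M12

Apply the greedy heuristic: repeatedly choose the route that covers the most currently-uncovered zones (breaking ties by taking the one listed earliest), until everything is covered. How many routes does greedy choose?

Greedy: pick S1 (covers 6 new) → pick S2 (covers 3 new) → pick S5 (covers 3 new). Total picks: 3.

3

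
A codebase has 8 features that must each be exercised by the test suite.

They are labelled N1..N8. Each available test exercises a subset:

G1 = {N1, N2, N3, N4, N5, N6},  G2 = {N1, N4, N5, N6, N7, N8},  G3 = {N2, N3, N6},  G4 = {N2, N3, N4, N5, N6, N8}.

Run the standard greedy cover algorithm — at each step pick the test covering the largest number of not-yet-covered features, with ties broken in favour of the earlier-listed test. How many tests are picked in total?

2

Greedy: pick G1 (covers 6 new) → pick G2 (covers 2 new). Total picks: 2.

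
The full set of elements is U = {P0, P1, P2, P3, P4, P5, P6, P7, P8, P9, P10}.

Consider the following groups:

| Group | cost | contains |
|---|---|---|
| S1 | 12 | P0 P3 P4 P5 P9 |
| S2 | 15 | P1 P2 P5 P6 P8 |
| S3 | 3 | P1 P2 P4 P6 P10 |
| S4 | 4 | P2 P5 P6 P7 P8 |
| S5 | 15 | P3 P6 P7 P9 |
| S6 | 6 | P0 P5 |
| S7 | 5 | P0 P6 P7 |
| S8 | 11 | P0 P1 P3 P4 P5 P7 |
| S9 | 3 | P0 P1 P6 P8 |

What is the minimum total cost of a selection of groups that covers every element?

S1, S3, S4 together cover every element (S1 ∪ S3 ∪ S4 = {P0, P1, P2, P3, P4, P5, P6, P7, P8, P9, P10}); total cost 12 + 3 + 4 = 19.
The greedy pick S3, S4, S9, S1 costs 22; no covering selection beats 19.

19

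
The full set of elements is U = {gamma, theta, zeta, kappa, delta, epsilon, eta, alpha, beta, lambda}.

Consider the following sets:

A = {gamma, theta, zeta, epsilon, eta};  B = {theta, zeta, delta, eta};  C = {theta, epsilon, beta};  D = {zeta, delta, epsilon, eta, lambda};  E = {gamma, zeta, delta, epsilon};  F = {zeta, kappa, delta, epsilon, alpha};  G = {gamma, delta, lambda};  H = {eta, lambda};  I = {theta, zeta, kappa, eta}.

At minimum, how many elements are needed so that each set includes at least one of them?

3

The 3 elements {gamma, epsilon, eta} hit every set.
No choice of 2 elements meets every set, so 3 is the minimum.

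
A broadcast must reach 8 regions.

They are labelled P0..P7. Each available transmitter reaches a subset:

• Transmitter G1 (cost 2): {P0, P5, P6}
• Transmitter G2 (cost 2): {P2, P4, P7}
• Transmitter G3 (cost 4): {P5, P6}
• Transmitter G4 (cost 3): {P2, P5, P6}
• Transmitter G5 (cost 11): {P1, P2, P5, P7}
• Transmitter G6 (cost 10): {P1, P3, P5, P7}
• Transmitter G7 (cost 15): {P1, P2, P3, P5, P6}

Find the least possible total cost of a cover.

14

G1, G2, G6 together cover every region (G1 ∪ G2 ∪ G6 = {P0, P1, P2, P3, P4, P5, P6, P7}); total cost 2 + 2 + 10 = 14.
No covering selection has total cost below 14.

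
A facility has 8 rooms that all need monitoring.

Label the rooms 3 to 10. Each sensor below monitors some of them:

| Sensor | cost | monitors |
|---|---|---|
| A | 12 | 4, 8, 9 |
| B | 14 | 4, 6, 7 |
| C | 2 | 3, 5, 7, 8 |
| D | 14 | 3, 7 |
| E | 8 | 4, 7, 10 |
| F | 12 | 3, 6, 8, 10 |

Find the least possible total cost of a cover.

26

A, C, F together cover every room (A ∪ C ∪ F = {3, 4, 5, 6, 7, 8, 9, 10}); total cost 12 + 2 + 12 = 26.
The greedy pick C, E, A, F costs 34; no covering selection beats 26.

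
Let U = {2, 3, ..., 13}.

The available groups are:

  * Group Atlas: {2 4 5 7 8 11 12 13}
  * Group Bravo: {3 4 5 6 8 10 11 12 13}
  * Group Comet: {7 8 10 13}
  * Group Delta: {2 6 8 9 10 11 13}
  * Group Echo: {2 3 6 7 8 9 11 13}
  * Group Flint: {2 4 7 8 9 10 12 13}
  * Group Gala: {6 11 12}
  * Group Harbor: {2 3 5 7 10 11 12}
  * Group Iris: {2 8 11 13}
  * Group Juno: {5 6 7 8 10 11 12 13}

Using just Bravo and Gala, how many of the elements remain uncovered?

3

Union of Bravo, Gala = {3, 4, 5, 6, 8, 10, 11, 12, 13}.
Not covered: 2, 7, 9 — 3 elements.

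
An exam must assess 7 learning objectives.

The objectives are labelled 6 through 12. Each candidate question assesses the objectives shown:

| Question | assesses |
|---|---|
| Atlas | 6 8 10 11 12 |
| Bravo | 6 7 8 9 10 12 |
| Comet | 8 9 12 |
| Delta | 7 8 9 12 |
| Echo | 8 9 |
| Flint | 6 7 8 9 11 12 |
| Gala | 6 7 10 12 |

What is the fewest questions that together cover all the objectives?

2

Take {Flint, Gala}. Their union is {6, 7, 8, 9, 10, 11, 12}, which is all 7 objectives.
No single question has all 7 objectives (the largest, Bravo, has 6), so 2 is optimal.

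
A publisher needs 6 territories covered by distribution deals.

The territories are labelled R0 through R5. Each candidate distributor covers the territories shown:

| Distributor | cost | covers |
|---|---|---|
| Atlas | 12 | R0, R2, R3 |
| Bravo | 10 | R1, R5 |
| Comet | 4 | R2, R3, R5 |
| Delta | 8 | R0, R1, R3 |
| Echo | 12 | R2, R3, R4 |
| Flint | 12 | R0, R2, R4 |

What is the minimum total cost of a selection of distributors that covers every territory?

24

Comet, Delta, Flint together cover every territory (Comet ∪ Delta ∪ Flint = {R0, R1, R2, R3, R4, R5}); total cost 4 + 8 + 12 = 24.
No covering selection has total cost below 24.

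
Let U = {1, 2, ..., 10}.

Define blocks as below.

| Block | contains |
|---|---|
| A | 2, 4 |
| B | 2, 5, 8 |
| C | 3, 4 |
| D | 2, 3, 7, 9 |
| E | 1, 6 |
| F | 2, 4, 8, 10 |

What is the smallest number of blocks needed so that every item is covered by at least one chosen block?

B and D and E and F together: B ∪ D ∪ E ∪ F = {1, 2, 3, 4, 5, 6, 7, 8, 9, 10} — every item is covered.
Only B contains 5, so B is forced; the remaining 7 items need at least 3 more blocks (each remaining block adds at most 3) — so at least 4 blocks are needed, and 4 is optimal.

4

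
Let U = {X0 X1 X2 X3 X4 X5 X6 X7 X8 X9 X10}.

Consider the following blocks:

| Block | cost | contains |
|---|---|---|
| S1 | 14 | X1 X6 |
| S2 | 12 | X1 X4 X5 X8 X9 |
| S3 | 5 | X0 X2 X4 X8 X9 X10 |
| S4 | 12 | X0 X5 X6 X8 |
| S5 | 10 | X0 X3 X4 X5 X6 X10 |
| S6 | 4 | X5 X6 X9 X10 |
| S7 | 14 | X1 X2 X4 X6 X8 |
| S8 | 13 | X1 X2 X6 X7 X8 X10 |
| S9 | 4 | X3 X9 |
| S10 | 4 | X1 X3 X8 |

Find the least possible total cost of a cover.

S3, S6, S8, S10 together cover every point (S3 ∪ S6 ∪ S8 ∪ S10 = {X0, X1, X2, X3, X4, X5, X6, X7, X8, X9, X10}); total cost 5 + 4 + 13 + 4 = 26.
No covering selection has total cost below 26.

26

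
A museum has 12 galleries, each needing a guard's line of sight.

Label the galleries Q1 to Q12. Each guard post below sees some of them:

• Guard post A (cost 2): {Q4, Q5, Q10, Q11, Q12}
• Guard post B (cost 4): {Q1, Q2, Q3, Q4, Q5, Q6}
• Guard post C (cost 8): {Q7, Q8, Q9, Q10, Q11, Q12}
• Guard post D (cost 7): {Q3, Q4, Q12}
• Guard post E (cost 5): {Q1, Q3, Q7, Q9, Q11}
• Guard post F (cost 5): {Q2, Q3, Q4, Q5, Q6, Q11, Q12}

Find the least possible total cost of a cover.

12

B, C together cover every gallery (B ∪ C = {Q1, Q2, Q3, Q4, Q5, Q6, Q7, Q8, Q9, Q10, Q11, Q12}); total cost 4 + 8 = 12.
The greedy pick A, B, E, C costs 19; no covering selection beats 12.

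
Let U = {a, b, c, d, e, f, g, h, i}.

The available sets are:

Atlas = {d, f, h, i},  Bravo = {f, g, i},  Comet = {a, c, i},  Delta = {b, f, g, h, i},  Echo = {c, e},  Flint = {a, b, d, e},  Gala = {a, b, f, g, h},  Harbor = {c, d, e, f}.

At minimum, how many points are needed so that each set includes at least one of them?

T = {c, d, g} meets every set (each contains at least one member of T), and |T| = 3.
No choice of 2 points meets every set, so 3 is the minimum.

3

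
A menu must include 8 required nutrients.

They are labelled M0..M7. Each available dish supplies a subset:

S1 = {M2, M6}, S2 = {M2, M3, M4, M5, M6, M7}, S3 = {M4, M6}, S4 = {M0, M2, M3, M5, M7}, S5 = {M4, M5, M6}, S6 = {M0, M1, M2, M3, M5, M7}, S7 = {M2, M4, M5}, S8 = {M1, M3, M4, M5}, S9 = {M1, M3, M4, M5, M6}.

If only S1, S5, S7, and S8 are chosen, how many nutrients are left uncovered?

2

Union of S1, S5, S7, S8 = {M1, M2, M3, M4, M5, M6}.
Not covered: M0, M7 — 2 nutrients.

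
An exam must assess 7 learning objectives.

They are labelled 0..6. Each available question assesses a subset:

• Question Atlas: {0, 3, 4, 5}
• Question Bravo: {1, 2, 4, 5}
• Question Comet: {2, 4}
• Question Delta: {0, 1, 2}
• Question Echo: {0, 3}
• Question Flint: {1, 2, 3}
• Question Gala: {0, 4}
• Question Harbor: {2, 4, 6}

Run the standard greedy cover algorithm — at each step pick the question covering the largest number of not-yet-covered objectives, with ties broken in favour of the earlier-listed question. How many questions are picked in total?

Greedy: pick Atlas (covers 4 new) → pick Bravo (covers 2 new) → pick Harbor (covers 1 new). Total picks: 3.

3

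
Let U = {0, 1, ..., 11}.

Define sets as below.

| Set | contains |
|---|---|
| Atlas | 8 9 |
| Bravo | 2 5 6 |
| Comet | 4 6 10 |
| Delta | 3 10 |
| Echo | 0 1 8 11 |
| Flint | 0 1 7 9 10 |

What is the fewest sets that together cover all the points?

5

Take {Bravo, Comet, Delta, Echo, Flint}. Their union is {0, 1, 2, 3, 4, 5, 6, 7, 8, 9, 10, 11}, which is all 12 points.
No 4 of the 6 sets cover everything (all 15 combinations miss at least one point), so 5 is optimal.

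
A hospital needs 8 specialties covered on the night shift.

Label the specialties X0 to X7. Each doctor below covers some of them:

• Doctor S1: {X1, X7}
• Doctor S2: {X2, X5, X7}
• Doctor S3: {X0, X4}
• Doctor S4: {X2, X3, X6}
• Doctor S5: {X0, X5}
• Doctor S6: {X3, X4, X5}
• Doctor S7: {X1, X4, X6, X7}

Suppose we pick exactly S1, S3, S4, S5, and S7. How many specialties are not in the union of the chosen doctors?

Union of S1, S3, S4, S5, S7 = {X0, X1, X2, X3, X4, X5, X6, X7} — that's every specialty, so 0 are uncovered.

0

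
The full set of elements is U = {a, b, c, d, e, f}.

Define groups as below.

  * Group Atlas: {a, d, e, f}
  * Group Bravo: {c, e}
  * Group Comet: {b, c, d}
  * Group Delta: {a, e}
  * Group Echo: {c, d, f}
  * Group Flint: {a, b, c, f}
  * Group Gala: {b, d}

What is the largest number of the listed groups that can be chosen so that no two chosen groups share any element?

2

Delta, Gala are pairwise disjoint (Delta={a,e}; Gala={b,d}).
Every remaining group overlaps one of these, and no 3 of the listed groups are pairwise disjoint, so 2 is the maximum.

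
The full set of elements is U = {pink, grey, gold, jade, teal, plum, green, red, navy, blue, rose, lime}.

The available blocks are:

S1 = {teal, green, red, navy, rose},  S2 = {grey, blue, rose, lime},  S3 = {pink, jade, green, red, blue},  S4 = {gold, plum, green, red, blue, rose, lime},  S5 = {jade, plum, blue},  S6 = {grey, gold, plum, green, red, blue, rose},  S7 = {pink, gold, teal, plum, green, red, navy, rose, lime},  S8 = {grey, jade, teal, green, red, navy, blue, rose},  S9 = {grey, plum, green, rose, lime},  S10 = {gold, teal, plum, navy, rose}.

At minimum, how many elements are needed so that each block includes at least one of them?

Take H = {blue, rose}. Each listed block contains at least one of these, so H is a hitting set of size 2.
The blocks S3, S10 are pairwise disjoint, so any hitting set needs a separate element for each — at least 2. Hence 2 is optimal.

2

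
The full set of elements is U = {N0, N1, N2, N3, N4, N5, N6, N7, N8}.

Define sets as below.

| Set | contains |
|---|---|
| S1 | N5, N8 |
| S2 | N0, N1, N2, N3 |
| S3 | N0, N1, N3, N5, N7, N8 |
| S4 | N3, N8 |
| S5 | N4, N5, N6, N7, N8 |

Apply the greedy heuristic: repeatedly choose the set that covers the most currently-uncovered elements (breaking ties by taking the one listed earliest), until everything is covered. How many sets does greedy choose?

Greedy: pick S3 (covers 6 new) → pick S5 (covers 2 new) → pick S2 (covers 1 new). Total picks: 3.
(The true minimum cover uses only 2 sets, so greedy is not optimal here.)

3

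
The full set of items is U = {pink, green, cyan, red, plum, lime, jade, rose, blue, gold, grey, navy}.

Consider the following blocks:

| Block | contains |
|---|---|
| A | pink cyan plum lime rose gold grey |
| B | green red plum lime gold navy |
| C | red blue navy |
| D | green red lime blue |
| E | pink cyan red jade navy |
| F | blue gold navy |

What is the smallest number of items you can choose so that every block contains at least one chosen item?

2

Take H = {lime, navy}. Each listed block contains at least one of these, so H is a hitting set of size 2.
The blocks A, C are pairwise disjoint, so any hitting set needs a separate item for each — at least 2. Hence 2 is optimal.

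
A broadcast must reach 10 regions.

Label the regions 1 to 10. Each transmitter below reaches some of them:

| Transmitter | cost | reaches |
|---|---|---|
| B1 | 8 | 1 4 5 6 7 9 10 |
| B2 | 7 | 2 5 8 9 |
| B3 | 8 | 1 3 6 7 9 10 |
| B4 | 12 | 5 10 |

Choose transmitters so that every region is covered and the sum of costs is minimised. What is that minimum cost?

B1, B2, B3 together cover every region (B1 ∪ B2 ∪ B3 = {1, 2, 3, 4, 5, 6, 7, 8, 9, 10}); total cost 8 + 7 + 8 = 23.
No covering selection has total cost below 23.

23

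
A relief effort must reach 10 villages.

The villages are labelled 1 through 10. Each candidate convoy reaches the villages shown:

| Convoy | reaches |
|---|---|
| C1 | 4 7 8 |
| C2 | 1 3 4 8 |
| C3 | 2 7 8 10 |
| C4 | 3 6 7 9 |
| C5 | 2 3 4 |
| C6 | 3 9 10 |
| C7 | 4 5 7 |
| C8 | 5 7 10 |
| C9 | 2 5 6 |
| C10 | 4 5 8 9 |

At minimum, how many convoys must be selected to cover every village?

C2 and C4 and C6 and C9 together: C2 ∪ C4 ∪ C6 ∪ C9 = {1, 2, 3, 4, 5, 6, 7, 8, 9, 10} — every village is covered.
No 3 of the 10 convoys cover everything (all 120 combinations miss at least one village), so 4 is optimal.

4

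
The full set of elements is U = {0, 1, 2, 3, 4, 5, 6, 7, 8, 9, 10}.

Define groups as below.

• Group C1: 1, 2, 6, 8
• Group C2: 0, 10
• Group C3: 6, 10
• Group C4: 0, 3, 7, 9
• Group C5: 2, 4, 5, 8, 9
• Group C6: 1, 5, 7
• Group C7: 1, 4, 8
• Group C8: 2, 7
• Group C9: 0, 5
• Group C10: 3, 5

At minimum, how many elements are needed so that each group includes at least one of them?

Take H = {1, 5, 7, 10}. Each listed group contains at least one of these, so H is a hitting set of size 4.
The groups C2, C7, C8, C10 are pairwise disjoint, so any hitting set needs a separate element for each — at least 4. Hence 4 is optimal.

4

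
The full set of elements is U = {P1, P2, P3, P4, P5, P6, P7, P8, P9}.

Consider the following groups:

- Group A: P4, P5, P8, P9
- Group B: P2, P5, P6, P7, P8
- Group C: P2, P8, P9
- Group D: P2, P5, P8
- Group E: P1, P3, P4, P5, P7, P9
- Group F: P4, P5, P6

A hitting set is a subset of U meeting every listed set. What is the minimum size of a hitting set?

H = {P5, P8} meets every group (each contains at least one member of H), and |H| = 2.
The groups C, F are pairwise disjoint, so any hitting set needs a separate element for each — at least 2. Hence 2 is optimal.

2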